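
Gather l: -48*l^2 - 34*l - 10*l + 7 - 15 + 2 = -48*l^2 - 44*l - 6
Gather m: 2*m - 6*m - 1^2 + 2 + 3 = 4 - 4*m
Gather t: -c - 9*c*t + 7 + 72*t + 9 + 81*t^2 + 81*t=-c + 81*t^2 + t*(153 - 9*c) + 16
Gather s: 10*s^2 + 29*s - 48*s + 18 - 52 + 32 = 10*s^2 - 19*s - 2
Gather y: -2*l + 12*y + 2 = -2*l + 12*y + 2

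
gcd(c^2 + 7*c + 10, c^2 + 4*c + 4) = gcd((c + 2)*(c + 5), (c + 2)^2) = c + 2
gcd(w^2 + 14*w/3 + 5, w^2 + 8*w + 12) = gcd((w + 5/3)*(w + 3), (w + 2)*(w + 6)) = 1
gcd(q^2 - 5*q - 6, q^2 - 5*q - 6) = q^2 - 5*q - 6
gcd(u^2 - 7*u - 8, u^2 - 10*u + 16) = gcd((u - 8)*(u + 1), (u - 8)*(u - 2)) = u - 8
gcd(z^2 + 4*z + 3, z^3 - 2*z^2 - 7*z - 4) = z + 1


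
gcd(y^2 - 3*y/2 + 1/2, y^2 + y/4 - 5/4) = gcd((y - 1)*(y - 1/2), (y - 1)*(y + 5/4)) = y - 1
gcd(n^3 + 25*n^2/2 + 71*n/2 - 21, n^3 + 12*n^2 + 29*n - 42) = n^2 + 13*n + 42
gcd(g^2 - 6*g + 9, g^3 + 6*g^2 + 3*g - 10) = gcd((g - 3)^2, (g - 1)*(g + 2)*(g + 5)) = 1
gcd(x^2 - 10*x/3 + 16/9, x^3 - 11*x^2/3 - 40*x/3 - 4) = 1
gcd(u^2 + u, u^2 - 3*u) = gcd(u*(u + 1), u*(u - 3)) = u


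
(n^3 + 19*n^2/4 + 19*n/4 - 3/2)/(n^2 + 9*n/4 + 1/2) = (4*n^2 + 11*n - 3)/(4*n + 1)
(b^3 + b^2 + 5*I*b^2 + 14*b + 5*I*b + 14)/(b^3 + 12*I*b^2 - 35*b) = (b^2 + b*(1 - 2*I) - 2*I)/(b*(b + 5*I))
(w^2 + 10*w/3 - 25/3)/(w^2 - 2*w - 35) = (w - 5/3)/(w - 7)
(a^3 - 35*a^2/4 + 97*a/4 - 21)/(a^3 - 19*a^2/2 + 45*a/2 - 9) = (4*a^2 - 23*a + 28)/(2*(2*a^2 - 13*a + 6))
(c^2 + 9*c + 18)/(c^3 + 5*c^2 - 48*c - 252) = (c + 3)/(c^2 - c - 42)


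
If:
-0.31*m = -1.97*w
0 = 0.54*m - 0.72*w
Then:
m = 0.00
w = 0.00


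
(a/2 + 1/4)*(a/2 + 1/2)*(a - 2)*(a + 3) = a^4/4 + 5*a^3/8 - a^2 - 17*a/8 - 3/4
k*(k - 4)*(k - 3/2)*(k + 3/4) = k^4 - 19*k^3/4 + 15*k^2/8 + 9*k/2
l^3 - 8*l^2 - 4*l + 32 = (l - 8)*(l - 2)*(l + 2)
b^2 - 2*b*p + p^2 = (b - p)^2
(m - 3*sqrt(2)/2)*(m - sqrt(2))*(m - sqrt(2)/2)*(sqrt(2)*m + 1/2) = sqrt(2)*m^4 - 11*m^3/2 + 4*sqrt(2)*m^2 - m/4 - 3*sqrt(2)/4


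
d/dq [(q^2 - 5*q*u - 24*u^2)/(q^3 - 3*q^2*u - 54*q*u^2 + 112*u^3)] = (-q^2 - 6*q*u - 29*u^2)/(q^4 + 10*q^3*u - 3*q^2*u^2 - 140*q*u^3 + 196*u^4)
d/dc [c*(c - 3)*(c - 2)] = 3*c^2 - 10*c + 6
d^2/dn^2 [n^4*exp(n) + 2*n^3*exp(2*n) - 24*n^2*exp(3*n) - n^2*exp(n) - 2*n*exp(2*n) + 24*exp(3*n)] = (n^4 + 8*n^3*exp(n) + 8*n^3 - 216*n^2*exp(2*n) + 24*n^2*exp(n) + 11*n^2 - 288*n*exp(2*n) + 4*n*exp(n) - 4*n + 168*exp(2*n) - 8*exp(n) - 2)*exp(n)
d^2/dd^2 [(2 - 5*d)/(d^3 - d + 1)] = 2*(-(5*d - 2)*(3*d^2 - 1)^2 + (15*d^2 + 3*d*(5*d - 2) - 5)*(d^3 - d + 1))/(d^3 - d + 1)^3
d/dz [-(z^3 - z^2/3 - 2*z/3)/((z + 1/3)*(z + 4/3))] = 3*(-27*z^4 - 90*z^3 - 39*z^2 + 8*z + 8)/(81*z^4 + 270*z^3 + 297*z^2 + 120*z + 16)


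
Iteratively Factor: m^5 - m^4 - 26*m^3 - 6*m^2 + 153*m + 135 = (m + 3)*(m^4 - 4*m^3 - 14*m^2 + 36*m + 45) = (m - 3)*(m + 3)*(m^3 - m^2 - 17*m - 15) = (m - 5)*(m - 3)*(m + 3)*(m^2 + 4*m + 3) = (m - 5)*(m - 3)*(m + 3)^2*(m + 1)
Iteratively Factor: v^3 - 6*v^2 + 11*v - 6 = (v - 1)*(v^2 - 5*v + 6) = (v - 3)*(v - 1)*(v - 2)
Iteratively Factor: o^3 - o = (o)*(o^2 - 1) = o*(o - 1)*(o + 1)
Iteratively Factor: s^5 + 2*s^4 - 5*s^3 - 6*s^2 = (s + 1)*(s^4 + s^3 - 6*s^2) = s*(s + 1)*(s^3 + s^2 - 6*s) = s*(s - 2)*(s + 1)*(s^2 + 3*s) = s*(s - 2)*(s + 1)*(s + 3)*(s)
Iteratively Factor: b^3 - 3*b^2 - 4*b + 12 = (b - 2)*(b^2 - b - 6) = (b - 2)*(b + 2)*(b - 3)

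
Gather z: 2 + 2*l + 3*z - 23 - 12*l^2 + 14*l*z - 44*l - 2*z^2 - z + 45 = -12*l^2 - 42*l - 2*z^2 + z*(14*l + 2) + 24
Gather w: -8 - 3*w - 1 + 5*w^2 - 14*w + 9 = 5*w^2 - 17*w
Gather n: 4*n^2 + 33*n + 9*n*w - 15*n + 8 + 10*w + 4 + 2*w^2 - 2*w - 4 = 4*n^2 + n*(9*w + 18) + 2*w^2 + 8*w + 8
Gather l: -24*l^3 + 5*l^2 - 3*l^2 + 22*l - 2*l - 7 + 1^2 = -24*l^3 + 2*l^2 + 20*l - 6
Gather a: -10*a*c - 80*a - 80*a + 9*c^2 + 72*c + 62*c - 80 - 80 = a*(-10*c - 160) + 9*c^2 + 134*c - 160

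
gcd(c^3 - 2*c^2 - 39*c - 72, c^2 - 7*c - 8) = c - 8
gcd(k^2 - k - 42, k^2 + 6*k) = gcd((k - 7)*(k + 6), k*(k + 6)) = k + 6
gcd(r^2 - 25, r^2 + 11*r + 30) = r + 5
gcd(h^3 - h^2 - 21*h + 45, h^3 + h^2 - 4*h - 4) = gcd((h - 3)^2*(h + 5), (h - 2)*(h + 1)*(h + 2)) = 1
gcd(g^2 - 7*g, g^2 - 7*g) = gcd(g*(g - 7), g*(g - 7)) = g^2 - 7*g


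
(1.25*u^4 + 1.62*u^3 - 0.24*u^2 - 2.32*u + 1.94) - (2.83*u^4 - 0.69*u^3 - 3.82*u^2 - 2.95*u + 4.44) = -1.58*u^4 + 2.31*u^3 + 3.58*u^2 + 0.63*u - 2.5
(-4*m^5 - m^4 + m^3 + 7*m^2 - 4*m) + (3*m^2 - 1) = -4*m^5 - m^4 + m^3 + 10*m^2 - 4*m - 1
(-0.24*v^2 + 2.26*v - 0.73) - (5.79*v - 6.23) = -0.24*v^2 - 3.53*v + 5.5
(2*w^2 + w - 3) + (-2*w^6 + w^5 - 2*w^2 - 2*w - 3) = -2*w^6 + w^5 - w - 6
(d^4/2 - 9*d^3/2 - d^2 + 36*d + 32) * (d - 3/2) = d^5/2 - 21*d^4/4 + 23*d^3/4 + 75*d^2/2 - 22*d - 48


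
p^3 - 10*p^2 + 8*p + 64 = (p - 8)*(p - 4)*(p + 2)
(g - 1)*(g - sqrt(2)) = g^2 - sqrt(2)*g - g + sqrt(2)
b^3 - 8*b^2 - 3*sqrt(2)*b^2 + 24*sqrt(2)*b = b*(b - 8)*(b - 3*sqrt(2))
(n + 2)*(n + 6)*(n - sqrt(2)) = n^3 - sqrt(2)*n^2 + 8*n^2 - 8*sqrt(2)*n + 12*n - 12*sqrt(2)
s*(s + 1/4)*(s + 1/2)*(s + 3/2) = s^4 + 9*s^3/4 + 5*s^2/4 + 3*s/16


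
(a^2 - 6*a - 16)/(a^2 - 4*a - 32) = (a + 2)/(a + 4)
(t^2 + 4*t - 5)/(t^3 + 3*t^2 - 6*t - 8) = (t^2 + 4*t - 5)/(t^3 + 3*t^2 - 6*t - 8)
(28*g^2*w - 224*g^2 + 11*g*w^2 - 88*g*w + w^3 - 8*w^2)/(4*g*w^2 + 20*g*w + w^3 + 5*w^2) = (7*g*w - 56*g + w^2 - 8*w)/(w*(w + 5))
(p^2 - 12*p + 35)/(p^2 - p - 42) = (p - 5)/(p + 6)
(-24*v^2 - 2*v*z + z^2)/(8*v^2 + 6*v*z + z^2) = (-6*v + z)/(2*v + z)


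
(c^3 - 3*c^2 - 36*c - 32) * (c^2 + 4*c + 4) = c^5 + c^4 - 44*c^3 - 188*c^2 - 272*c - 128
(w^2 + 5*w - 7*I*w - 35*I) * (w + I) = w^3 + 5*w^2 - 6*I*w^2 + 7*w - 30*I*w + 35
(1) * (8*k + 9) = 8*k + 9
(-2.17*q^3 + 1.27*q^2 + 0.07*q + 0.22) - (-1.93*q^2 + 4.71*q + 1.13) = -2.17*q^3 + 3.2*q^2 - 4.64*q - 0.91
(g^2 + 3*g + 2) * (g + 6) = g^3 + 9*g^2 + 20*g + 12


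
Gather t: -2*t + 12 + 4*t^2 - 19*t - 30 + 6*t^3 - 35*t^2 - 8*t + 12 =6*t^3 - 31*t^2 - 29*t - 6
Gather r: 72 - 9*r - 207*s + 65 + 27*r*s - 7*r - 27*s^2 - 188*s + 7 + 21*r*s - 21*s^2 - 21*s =r*(48*s - 16) - 48*s^2 - 416*s + 144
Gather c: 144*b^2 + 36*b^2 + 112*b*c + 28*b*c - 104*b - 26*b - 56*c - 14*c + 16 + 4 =180*b^2 - 130*b + c*(140*b - 70) + 20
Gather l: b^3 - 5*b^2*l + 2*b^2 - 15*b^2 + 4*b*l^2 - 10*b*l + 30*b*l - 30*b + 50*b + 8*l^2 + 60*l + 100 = b^3 - 13*b^2 + 20*b + l^2*(4*b + 8) + l*(-5*b^2 + 20*b + 60) + 100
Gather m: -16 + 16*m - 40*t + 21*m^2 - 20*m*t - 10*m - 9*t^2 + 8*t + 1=21*m^2 + m*(6 - 20*t) - 9*t^2 - 32*t - 15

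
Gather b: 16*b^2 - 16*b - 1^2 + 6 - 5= 16*b^2 - 16*b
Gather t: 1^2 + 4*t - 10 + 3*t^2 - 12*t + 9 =3*t^2 - 8*t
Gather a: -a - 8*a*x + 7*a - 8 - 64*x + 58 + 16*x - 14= a*(6 - 8*x) - 48*x + 36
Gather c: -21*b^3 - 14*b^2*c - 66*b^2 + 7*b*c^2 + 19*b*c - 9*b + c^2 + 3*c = -21*b^3 - 66*b^2 - 9*b + c^2*(7*b + 1) + c*(-14*b^2 + 19*b + 3)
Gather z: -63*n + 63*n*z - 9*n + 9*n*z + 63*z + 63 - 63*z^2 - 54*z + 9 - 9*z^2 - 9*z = 72*n*z - 72*n - 72*z^2 + 72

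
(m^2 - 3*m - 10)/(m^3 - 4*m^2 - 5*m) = (m + 2)/(m*(m + 1))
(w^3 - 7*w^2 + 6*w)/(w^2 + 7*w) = (w^2 - 7*w + 6)/(w + 7)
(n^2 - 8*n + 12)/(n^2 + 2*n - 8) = (n - 6)/(n + 4)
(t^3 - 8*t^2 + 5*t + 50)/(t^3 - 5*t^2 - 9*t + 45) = (t^2 - 3*t - 10)/(t^2 - 9)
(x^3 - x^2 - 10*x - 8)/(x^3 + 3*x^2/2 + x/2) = 2*(x^2 - 2*x - 8)/(x*(2*x + 1))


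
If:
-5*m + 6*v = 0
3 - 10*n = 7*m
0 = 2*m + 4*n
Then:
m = 3/2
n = -3/4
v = 5/4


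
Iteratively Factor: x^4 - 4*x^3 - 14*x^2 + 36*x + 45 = (x - 3)*(x^3 - x^2 - 17*x - 15) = (x - 5)*(x - 3)*(x^2 + 4*x + 3) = (x - 5)*(x - 3)*(x + 1)*(x + 3)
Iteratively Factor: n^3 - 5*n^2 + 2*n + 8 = (n + 1)*(n^2 - 6*n + 8) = (n - 2)*(n + 1)*(n - 4)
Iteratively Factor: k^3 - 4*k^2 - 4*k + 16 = (k - 2)*(k^2 - 2*k - 8) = (k - 4)*(k - 2)*(k + 2)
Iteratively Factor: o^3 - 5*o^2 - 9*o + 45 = (o + 3)*(o^2 - 8*o + 15) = (o - 5)*(o + 3)*(o - 3)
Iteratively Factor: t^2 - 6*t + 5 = (t - 5)*(t - 1)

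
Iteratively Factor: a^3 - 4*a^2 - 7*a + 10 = (a - 5)*(a^2 + a - 2) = (a - 5)*(a - 1)*(a + 2)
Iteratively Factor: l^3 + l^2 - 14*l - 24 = (l + 3)*(l^2 - 2*l - 8) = (l - 4)*(l + 3)*(l + 2)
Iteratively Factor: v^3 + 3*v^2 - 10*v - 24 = (v - 3)*(v^2 + 6*v + 8) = (v - 3)*(v + 4)*(v + 2)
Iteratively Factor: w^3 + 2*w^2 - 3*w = (w)*(w^2 + 2*w - 3) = w*(w - 1)*(w + 3)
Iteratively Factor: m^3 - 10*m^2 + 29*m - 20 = (m - 5)*(m^2 - 5*m + 4) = (m - 5)*(m - 4)*(m - 1)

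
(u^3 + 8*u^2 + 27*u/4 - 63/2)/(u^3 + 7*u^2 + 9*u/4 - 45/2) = (2*u + 7)/(2*u + 5)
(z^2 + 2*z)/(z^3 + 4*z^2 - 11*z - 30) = z/(z^2 + 2*z - 15)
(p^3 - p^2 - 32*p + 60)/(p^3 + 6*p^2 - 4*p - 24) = (p - 5)/(p + 2)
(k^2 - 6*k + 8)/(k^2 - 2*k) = (k - 4)/k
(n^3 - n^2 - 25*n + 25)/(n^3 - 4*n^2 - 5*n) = (n^2 + 4*n - 5)/(n*(n + 1))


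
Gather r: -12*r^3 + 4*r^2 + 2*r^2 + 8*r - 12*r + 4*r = -12*r^3 + 6*r^2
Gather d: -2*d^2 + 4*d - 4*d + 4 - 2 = 2 - 2*d^2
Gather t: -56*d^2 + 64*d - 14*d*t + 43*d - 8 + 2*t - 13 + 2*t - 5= -56*d^2 + 107*d + t*(4 - 14*d) - 26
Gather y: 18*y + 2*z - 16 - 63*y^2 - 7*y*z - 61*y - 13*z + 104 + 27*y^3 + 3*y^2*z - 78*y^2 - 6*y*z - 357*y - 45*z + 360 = 27*y^3 + y^2*(3*z - 141) + y*(-13*z - 400) - 56*z + 448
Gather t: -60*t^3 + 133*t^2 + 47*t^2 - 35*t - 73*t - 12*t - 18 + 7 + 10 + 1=-60*t^3 + 180*t^2 - 120*t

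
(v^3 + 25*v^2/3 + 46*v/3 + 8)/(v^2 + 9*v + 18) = (3*v^2 + 7*v + 4)/(3*(v + 3))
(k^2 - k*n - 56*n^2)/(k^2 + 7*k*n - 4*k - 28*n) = (k - 8*n)/(k - 4)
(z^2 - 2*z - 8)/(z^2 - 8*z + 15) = (z^2 - 2*z - 8)/(z^2 - 8*z + 15)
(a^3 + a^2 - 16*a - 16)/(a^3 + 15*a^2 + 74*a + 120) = (a^2 - 3*a - 4)/(a^2 + 11*a + 30)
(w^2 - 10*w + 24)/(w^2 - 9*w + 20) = (w - 6)/(w - 5)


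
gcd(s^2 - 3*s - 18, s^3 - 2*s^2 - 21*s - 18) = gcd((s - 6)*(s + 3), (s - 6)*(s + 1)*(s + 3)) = s^2 - 3*s - 18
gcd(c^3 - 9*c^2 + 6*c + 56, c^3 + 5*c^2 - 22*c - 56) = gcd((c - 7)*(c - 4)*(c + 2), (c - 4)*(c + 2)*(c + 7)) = c^2 - 2*c - 8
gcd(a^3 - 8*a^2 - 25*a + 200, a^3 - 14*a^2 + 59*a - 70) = a - 5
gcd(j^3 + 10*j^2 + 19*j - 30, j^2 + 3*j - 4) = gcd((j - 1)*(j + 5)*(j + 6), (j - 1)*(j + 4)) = j - 1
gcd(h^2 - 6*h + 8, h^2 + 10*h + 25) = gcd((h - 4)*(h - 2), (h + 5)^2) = 1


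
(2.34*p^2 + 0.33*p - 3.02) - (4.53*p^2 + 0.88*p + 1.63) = -2.19*p^2 - 0.55*p - 4.65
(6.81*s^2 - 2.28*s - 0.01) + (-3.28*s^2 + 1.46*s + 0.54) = 3.53*s^2 - 0.82*s + 0.53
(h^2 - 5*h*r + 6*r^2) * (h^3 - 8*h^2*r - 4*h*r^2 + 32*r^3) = h^5 - 13*h^4*r + 42*h^3*r^2 + 4*h^2*r^3 - 184*h*r^4 + 192*r^5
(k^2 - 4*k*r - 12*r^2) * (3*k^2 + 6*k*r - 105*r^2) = 3*k^4 - 6*k^3*r - 165*k^2*r^2 + 348*k*r^3 + 1260*r^4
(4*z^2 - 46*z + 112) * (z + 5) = 4*z^3 - 26*z^2 - 118*z + 560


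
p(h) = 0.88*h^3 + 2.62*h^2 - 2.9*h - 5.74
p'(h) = 2.64*h^2 + 5.24*h - 2.9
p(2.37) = 13.82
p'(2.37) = 24.35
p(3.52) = 54.90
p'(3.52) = 48.26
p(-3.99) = -8.36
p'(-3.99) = 18.22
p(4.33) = 102.27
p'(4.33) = 69.29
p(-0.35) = -4.44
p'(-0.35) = -4.41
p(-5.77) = -70.83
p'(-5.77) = 54.76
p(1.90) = 4.24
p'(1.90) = 16.59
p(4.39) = 106.47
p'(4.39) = 70.98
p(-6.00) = -84.10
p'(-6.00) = 60.70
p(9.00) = 821.90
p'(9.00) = 258.10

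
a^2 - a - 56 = (a - 8)*(a + 7)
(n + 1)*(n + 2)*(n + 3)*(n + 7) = n^4 + 13*n^3 + 53*n^2 + 83*n + 42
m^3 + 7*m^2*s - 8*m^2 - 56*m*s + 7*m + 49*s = (m - 7)*(m - 1)*(m + 7*s)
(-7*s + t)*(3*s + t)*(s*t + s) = -21*s^3*t - 21*s^3 - 4*s^2*t^2 - 4*s^2*t + s*t^3 + s*t^2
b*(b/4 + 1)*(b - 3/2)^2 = b^4/4 + b^3/4 - 39*b^2/16 + 9*b/4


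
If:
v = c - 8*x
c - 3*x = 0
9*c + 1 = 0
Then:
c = -1/9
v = 5/27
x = -1/27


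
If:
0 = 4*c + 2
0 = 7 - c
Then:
No Solution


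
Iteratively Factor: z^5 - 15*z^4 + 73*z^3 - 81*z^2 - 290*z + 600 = (z + 2)*(z^4 - 17*z^3 + 107*z^2 - 295*z + 300) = (z - 4)*(z + 2)*(z^3 - 13*z^2 + 55*z - 75) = (z - 5)*(z - 4)*(z + 2)*(z^2 - 8*z + 15) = (z - 5)*(z - 4)*(z - 3)*(z + 2)*(z - 5)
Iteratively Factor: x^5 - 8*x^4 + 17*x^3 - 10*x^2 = (x)*(x^4 - 8*x^3 + 17*x^2 - 10*x) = x*(x - 1)*(x^3 - 7*x^2 + 10*x) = x*(x - 5)*(x - 1)*(x^2 - 2*x) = x*(x - 5)*(x - 2)*(x - 1)*(x)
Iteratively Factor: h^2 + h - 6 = (h - 2)*(h + 3)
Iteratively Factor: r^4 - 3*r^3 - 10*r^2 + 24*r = (r)*(r^3 - 3*r^2 - 10*r + 24) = r*(r + 3)*(r^2 - 6*r + 8) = r*(r - 2)*(r + 3)*(r - 4)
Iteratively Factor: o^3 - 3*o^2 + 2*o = (o - 1)*(o^2 - 2*o) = o*(o - 1)*(o - 2)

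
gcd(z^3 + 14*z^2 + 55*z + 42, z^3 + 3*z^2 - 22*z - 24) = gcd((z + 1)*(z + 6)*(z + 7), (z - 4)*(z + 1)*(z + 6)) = z^2 + 7*z + 6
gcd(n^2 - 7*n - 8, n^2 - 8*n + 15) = 1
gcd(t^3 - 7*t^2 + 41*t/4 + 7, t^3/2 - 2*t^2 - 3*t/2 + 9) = 1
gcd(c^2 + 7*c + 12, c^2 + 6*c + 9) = c + 3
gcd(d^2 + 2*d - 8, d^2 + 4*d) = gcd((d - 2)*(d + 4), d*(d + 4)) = d + 4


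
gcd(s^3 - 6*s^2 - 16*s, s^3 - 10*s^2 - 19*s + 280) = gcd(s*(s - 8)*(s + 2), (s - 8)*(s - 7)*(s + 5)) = s - 8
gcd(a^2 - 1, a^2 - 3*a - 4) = a + 1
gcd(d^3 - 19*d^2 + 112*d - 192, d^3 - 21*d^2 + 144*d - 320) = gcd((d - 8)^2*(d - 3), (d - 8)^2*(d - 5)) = d^2 - 16*d + 64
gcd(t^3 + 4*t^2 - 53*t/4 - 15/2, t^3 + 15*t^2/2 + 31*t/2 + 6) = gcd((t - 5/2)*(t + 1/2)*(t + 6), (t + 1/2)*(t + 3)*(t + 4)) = t + 1/2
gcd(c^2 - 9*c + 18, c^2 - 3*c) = c - 3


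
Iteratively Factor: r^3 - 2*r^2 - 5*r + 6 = (r - 1)*(r^2 - r - 6) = (r - 1)*(r + 2)*(r - 3)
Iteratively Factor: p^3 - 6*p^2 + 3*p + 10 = (p + 1)*(p^2 - 7*p + 10) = (p - 5)*(p + 1)*(p - 2)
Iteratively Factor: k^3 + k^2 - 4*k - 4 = (k + 1)*(k^2 - 4) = (k - 2)*(k + 1)*(k + 2)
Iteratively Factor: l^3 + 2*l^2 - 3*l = (l - 1)*(l^2 + 3*l) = (l - 1)*(l + 3)*(l)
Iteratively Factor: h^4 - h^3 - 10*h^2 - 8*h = (h - 4)*(h^3 + 3*h^2 + 2*h) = (h - 4)*(h + 1)*(h^2 + 2*h) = (h - 4)*(h + 1)*(h + 2)*(h)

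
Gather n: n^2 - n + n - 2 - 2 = n^2 - 4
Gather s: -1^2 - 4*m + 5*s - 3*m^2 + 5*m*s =-3*m^2 - 4*m + s*(5*m + 5) - 1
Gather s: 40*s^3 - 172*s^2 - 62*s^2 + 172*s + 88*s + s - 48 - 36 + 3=40*s^3 - 234*s^2 + 261*s - 81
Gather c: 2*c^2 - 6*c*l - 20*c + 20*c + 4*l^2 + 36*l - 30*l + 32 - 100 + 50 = 2*c^2 - 6*c*l + 4*l^2 + 6*l - 18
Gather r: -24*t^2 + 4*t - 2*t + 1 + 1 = -24*t^2 + 2*t + 2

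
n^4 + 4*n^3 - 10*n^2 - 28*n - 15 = (n - 3)*(n + 1)^2*(n + 5)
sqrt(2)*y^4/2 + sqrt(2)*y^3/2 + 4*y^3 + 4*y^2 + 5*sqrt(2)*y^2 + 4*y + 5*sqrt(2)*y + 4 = (y + 1)*(y + sqrt(2))*(y + 2*sqrt(2))*(sqrt(2)*y/2 + 1)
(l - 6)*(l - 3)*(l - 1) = l^3 - 10*l^2 + 27*l - 18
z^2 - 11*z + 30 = (z - 6)*(z - 5)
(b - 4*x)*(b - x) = b^2 - 5*b*x + 4*x^2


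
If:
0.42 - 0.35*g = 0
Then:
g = 1.20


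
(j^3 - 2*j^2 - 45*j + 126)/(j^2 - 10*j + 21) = (j^2 + j - 42)/(j - 7)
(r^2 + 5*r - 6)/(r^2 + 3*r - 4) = (r + 6)/(r + 4)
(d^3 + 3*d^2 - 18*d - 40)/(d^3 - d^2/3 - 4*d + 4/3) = 3*(d^2 + d - 20)/(3*d^2 - 7*d + 2)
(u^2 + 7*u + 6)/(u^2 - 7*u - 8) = (u + 6)/(u - 8)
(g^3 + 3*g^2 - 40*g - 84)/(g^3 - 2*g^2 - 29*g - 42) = (g^2 + g - 42)/(g^2 - 4*g - 21)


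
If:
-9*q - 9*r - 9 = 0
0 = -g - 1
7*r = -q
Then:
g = -1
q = -7/6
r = 1/6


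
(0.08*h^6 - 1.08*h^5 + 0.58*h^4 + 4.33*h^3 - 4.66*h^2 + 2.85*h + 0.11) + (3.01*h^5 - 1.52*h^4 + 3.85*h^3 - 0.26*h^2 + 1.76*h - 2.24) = 0.08*h^6 + 1.93*h^5 - 0.94*h^4 + 8.18*h^3 - 4.92*h^2 + 4.61*h - 2.13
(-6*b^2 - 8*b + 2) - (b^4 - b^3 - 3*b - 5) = -b^4 + b^3 - 6*b^2 - 5*b + 7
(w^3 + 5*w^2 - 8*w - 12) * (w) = w^4 + 5*w^3 - 8*w^2 - 12*w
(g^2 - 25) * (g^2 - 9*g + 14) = g^4 - 9*g^3 - 11*g^2 + 225*g - 350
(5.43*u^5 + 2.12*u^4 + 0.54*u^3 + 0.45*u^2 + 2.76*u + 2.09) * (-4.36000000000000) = -23.6748*u^5 - 9.2432*u^4 - 2.3544*u^3 - 1.962*u^2 - 12.0336*u - 9.1124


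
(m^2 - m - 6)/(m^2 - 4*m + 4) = (m^2 - m - 6)/(m^2 - 4*m + 4)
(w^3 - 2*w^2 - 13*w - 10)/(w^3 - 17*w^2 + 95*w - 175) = (w^2 + 3*w + 2)/(w^2 - 12*w + 35)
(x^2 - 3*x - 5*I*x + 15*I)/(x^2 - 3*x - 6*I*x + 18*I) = (x - 5*I)/(x - 6*I)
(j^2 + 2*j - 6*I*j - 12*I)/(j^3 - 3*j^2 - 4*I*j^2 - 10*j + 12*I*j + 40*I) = (j - 6*I)/(j^2 - j*(5 + 4*I) + 20*I)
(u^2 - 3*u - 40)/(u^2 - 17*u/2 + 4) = 2*(u + 5)/(2*u - 1)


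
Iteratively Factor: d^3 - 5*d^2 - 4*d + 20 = (d + 2)*(d^2 - 7*d + 10) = (d - 2)*(d + 2)*(d - 5)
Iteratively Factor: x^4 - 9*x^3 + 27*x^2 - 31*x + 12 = (x - 1)*(x^3 - 8*x^2 + 19*x - 12) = (x - 3)*(x - 1)*(x^2 - 5*x + 4) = (x - 3)*(x - 1)^2*(x - 4)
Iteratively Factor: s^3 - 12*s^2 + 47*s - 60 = (s - 5)*(s^2 - 7*s + 12) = (s - 5)*(s - 3)*(s - 4)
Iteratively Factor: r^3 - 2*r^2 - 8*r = (r)*(r^2 - 2*r - 8) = r*(r - 4)*(r + 2)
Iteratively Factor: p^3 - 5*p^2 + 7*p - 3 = (p - 1)*(p^2 - 4*p + 3) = (p - 1)^2*(p - 3)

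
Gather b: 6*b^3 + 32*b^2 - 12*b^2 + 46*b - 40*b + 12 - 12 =6*b^3 + 20*b^2 + 6*b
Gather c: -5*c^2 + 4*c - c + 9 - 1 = -5*c^2 + 3*c + 8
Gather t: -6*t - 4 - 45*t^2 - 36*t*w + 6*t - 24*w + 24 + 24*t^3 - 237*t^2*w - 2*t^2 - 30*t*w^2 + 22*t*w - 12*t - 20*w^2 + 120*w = 24*t^3 + t^2*(-237*w - 47) + t*(-30*w^2 - 14*w - 12) - 20*w^2 + 96*w + 20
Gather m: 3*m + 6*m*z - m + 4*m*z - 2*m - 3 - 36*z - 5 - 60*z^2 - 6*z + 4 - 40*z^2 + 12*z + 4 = 10*m*z - 100*z^2 - 30*z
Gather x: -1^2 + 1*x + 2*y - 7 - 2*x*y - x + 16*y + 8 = -2*x*y + 18*y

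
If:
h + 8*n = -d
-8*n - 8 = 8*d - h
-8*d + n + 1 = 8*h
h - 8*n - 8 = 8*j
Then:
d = -56/65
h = 64/65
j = -56/65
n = -1/65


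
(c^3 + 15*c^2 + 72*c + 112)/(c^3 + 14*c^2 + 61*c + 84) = (c + 4)/(c + 3)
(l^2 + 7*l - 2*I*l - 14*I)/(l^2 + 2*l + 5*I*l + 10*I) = (l^2 + l*(7 - 2*I) - 14*I)/(l^2 + l*(2 + 5*I) + 10*I)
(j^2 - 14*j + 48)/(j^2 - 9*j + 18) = (j - 8)/(j - 3)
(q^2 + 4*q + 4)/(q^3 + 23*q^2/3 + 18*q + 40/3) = 3*(q + 2)/(3*q^2 + 17*q + 20)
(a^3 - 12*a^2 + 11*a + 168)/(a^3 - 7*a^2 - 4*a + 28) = (a^2 - 5*a - 24)/(a^2 - 4)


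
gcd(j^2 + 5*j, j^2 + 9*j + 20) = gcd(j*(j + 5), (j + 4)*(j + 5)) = j + 5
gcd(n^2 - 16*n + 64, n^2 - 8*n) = n - 8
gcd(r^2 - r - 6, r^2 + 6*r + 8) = r + 2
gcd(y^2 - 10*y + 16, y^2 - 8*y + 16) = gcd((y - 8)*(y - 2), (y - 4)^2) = 1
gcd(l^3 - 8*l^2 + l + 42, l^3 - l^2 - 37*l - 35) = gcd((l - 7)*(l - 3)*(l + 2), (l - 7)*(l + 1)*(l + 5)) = l - 7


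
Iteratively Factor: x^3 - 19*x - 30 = (x + 3)*(x^2 - 3*x - 10) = (x + 2)*(x + 3)*(x - 5)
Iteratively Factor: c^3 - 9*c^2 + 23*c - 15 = (c - 5)*(c^2 - 4*c + 3) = (c - 5)*(c - 3)*(c - 1)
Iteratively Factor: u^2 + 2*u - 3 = (u + 3)*(u - 1)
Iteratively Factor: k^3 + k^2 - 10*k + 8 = (k - 2)*(k^2 + 3*k - 4) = (k - 2)*(k - 1)*(k + 4)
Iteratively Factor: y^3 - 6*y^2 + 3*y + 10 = (y - 2)*(y^2 - 4*y - 5) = (y - 2)*(y + 1)*(y - 5)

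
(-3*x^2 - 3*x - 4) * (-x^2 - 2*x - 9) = 3*x^4 + 9*x^3 + 37*x^2 + 35*x + 36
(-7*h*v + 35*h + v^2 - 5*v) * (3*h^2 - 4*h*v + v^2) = -21*h^3*v + 105*h^3 + 31*h^2*v^2 - 155*h^2*v - 11*h*v^3 + 55*h*v^2 + v^4 - 5*v^3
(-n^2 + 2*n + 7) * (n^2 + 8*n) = -n^4 - 6*n^3 + 23*n^2 + 56*n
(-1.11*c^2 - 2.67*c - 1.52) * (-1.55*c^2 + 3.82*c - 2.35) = 1.7205*c^4 - 0.101700000000001*c^3 - 5.2349*c^2 + 0.4681*c + 3.572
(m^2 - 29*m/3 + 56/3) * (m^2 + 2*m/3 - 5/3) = m^4 - 9*m^3 + 95*m^2/9 + 257*m/9 - 280/9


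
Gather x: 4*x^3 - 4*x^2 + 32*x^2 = 4*x^3 + 28*x^2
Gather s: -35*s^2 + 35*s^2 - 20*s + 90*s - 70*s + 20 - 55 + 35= 0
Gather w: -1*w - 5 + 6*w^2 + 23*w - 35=6*w^2 + 22*w - 40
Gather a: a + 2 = a + 2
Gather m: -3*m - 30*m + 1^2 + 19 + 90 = 110 - 33*m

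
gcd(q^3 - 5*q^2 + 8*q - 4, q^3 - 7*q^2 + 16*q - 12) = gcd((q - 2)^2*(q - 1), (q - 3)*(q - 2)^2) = q^2 - 4*q + 4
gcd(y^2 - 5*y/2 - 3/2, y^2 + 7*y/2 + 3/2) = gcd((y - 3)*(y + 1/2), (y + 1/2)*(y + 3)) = y + 1/2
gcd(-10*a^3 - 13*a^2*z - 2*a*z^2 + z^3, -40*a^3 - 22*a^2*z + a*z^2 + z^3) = -10*a^2 - 3*a*z + z^2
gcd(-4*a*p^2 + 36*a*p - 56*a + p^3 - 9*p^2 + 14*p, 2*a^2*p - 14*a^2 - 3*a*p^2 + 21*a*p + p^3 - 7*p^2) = p - 7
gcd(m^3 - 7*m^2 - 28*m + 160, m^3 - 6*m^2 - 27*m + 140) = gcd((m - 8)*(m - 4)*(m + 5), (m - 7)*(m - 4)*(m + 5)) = m^2 + m - 20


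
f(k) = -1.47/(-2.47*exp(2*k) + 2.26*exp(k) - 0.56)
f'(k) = -1.47*(4.94*exp(2*k) - 2.26*exp(k))/(-2.47*exp(2*k) + 2.26*exp(k) - 0.56)^2 = (3.3222 - 7.2618*exp(k))*exp(k)/(2.47*exp(2*k) - 2.26*exp(k) + 0.56)^2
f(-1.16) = 15.60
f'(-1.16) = 36.90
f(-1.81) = 5.74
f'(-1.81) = 5.32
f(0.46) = 0.46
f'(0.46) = -1.28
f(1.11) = 0.09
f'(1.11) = -0.21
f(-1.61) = 7.10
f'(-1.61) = 8.73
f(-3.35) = 3.04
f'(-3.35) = 0.46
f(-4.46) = 2.75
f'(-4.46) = 0.13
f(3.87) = 0.00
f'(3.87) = -0.00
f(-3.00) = 3.24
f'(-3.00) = 0.72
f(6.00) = 0.00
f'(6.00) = 0.00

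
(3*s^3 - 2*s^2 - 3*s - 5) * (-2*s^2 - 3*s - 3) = -6*s^5 - 5*s^4 + 3*s^3 + 25*s^2 + 24*s + 15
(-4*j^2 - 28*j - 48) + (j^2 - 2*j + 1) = -3*j^2 - 30*j - 47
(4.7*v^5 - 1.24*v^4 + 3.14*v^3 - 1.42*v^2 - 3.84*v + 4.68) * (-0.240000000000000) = -1.128*v^5 + 0.2976*v^4 - 0.7536*v^3 + 0.3408*v^2 + 0.9216*v - 1.1232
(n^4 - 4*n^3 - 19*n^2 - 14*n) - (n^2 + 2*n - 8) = n^4 - 4*n^3 - 20*n^2 - 16*n + 8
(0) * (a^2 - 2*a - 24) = 0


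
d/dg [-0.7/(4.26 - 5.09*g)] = -3.563/(5.09*g - 4.26)^2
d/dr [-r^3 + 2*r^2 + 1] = r*(4 - 3*r)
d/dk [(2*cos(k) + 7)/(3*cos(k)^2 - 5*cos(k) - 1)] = (-6*sin(k)^2 + 42*cos(k) - 27)*sin(k)/(-3*cos(k)^2 + 5*cos(k) + 1)^2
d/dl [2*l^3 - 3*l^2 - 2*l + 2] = 6*l^2 - 6*l - 2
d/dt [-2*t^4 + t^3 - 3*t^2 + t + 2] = -8*t^3 + 3*t^2 - 6*t + 1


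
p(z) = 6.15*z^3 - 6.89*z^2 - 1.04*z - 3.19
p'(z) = 18.45*z^2 - 13.78*z - 1.04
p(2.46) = 44.11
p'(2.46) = 76.71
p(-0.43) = -4.51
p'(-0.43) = 8.30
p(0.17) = -3.54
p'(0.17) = -2.85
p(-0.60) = -6.37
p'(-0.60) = 13.87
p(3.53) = 177.80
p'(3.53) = 180.22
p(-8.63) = -4460.18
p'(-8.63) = 1491.98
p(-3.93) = -478.81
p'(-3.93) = 338.07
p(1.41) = -1.11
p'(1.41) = 16.21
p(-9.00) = -5035.27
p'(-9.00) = 1617.43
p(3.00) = 97.73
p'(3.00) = 123.67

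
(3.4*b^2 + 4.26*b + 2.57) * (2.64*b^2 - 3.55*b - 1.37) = 8.976*b^4 - 0.823599999999999*b^3 - 12.9962*b^2 - 14.9597*b - 3.5209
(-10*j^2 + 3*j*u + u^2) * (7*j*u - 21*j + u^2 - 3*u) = -70*j^3*u + 210*j^3 + 11*j^2*u^2 - 33*j^2*u + 10*j*u^3 - 30*j*u^2 + u^4 - 3*u^3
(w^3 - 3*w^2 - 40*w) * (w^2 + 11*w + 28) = w^5 + 8*w^4 - 45*w^3 - 524*w^2 - 1120*w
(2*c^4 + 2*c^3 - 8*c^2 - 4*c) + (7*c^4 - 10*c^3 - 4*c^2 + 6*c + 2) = 9*c^4 - 8*c^3 - 12*c^2 + 2*c + 2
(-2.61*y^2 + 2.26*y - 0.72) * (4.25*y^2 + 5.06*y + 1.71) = -11.0925*y^4 - 3.6016*y^3 + 3.9125*y^2 + 0.2214*y - 1.2312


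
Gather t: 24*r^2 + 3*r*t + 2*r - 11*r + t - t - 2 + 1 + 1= 24*r^2 + 3*r*t - 9*r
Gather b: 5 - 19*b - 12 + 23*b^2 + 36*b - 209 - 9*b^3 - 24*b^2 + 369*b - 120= -9*b^3 - b^2 + 386*b - 336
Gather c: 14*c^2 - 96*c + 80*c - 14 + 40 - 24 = 14*c^2 - 16*c + 2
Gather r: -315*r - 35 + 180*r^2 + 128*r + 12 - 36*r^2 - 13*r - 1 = 144*r^2 - 200*r - 24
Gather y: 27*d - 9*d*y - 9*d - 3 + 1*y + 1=18*d + y*(1 - 9*d) - 2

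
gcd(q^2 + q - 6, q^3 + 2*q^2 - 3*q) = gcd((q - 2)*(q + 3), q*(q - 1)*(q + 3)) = q + 3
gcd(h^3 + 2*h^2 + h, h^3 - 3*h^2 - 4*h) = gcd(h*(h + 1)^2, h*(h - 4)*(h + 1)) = h^2 + h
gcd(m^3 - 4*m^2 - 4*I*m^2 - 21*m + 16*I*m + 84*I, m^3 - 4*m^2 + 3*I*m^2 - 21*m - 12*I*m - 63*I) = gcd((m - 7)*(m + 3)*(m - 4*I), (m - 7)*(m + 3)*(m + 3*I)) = m^2 - 4*m - 21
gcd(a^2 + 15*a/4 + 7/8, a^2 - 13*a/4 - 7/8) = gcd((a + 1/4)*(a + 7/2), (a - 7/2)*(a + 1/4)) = a + 1/4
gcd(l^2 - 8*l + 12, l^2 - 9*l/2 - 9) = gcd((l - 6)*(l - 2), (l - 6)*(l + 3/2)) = l - 6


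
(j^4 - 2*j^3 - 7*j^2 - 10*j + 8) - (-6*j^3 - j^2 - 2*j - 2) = j^4 + 4*j^3 - 6*j^2 - 8*j + 10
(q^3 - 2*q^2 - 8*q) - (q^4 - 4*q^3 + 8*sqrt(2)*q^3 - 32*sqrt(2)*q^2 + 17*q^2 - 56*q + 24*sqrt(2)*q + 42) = -q^4 - 8*sqrt(2)*q^3 + 5*q^3 - 19*q^2 + 32*sqrt(2)*q^2 - 24*sqrt(2)*q + 48*q - 42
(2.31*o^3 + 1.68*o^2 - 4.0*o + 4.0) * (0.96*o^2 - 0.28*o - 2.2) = 2.2176*o^5 + 0.966*o^4 - 9.3924*o^3 + 1.264*o^2 + 7.68*o - 8.8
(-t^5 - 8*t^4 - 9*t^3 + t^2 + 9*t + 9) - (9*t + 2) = -t^5 - 8*t^4 - 9*t^3 + t^2 + 7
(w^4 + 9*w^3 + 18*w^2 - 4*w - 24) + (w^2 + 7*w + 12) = w^4 + 9*w^3 + 19*w^2 + 3*w - 12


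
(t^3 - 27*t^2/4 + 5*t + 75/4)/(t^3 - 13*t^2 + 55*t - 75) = (t + 5/4)/(t - 5)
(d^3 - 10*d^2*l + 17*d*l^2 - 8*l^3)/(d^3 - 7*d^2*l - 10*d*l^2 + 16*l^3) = (d - l)/(d + 2*l)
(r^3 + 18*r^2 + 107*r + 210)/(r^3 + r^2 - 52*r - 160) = (r^2 + 13*r + 42)/(r^2 - 4*r - 32)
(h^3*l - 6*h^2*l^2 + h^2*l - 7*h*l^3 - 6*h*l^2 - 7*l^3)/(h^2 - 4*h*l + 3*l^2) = l*(h^3 - 6*h^2*l + h^2 - 7*h*l^2 - 6*h*l - 7*l^2)/(h^2 - 4*h*l + 3*l^2)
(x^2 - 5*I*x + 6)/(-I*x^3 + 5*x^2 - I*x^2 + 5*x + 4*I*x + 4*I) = (I*x + 6)/(x^2 + x*(1 + 4*I) + 4*I)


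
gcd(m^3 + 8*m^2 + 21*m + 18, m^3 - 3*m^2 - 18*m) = m + 3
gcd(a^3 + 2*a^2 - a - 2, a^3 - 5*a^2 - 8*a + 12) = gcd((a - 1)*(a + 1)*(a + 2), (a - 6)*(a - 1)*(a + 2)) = a^2 + a - 2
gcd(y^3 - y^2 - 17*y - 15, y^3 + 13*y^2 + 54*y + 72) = y + 3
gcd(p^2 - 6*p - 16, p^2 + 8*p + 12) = p + 2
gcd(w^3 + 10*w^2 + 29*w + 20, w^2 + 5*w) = w + 5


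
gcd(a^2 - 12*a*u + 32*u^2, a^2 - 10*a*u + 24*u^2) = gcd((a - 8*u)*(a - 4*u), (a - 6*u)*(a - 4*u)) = -a + 4*u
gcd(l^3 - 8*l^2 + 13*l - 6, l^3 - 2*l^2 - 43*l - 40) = 1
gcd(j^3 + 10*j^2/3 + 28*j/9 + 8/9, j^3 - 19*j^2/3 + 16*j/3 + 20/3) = j + 2/3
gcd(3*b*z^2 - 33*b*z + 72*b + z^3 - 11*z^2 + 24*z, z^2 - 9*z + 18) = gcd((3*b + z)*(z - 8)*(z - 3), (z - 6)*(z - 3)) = z - 3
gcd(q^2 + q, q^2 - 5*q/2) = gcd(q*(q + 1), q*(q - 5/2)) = q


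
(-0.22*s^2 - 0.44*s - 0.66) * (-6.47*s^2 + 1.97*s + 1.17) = 1.4234*s^4 + 2.4134*s^3 + 3.146*s^2 - 1.815*s - 0.7722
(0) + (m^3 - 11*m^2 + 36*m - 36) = m^3 - 11*m^2 + 36*m - 36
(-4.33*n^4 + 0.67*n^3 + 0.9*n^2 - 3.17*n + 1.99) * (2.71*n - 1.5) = -11.7343*n^5 + 8.3107*n^4 + 1.434*n^3 - 9.9407*n^2 + 10.1479*n - 2.985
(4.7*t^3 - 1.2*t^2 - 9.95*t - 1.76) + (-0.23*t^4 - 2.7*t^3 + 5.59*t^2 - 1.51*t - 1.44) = -0.23*t^4 + 2.0*t^3 + 4.39*t^2 - 11.46*t - 3.2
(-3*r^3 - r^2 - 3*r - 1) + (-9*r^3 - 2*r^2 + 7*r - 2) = -12*r^3 - 3*r^2 + 4*r - 3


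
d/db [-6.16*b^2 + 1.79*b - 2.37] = 1.79 - 12.32*b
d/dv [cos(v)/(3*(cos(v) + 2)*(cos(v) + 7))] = (cos(v)^2 - 14)*sin(v)/(3*(cos(v) + 2)^2*(cos(v) + 7)^2)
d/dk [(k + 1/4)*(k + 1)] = 2*k + 5/4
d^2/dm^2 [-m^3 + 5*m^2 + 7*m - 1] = 10 - 6*m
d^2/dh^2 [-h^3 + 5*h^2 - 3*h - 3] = 10 - 6*h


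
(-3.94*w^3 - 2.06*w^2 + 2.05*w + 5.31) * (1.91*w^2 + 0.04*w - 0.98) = -7.5254*w^5 - 4.0922*w^4 + 7.6943*w^3 + 12.2429*w^2 - 1.7966*w - 5.2038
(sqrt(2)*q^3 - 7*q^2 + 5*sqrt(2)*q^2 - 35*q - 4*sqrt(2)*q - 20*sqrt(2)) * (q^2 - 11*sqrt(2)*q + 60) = sqrt(2)*q^5 - 29*q^4 + 5*sqrt(2)*q^4 - 145*q^3 + 133*sqrt(2)*q^3 - 332*q^2 + 665*sqrt(2)*q^2 - 1660*q - 240*sqrt(2)*q - 1200*sqrt(2)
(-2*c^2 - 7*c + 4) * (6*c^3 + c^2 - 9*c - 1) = -12*c^5 - 44*c^4 + 35*c^3 + 69*c^2 - 29*c - 4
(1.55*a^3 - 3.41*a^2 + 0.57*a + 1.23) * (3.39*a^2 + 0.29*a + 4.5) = 5.2545*a^5 - 11.1104*a^4 + 7.9184*a^3 - 11.01*a^2 + 2.9217*a + 5.535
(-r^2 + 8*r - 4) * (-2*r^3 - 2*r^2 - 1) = 2*r^5 - 14*r^4 - 8*r^3 + 9*r^2 - 8*r + 4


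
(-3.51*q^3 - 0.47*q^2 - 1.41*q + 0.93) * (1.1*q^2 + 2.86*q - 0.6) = -3.861*q^5 - 10.5556*q^4 - 0.7892*q^3 - 2.7276*q^2 + 3.5058*q - 0.558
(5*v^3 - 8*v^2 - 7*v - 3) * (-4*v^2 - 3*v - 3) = -20*v^5 + 17*v^4 + 37*v^3 + 57*v^2 + 30*v + 9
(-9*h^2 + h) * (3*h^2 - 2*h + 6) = -27*h^4 + 21*h^3 - 56*h^2 + 6*h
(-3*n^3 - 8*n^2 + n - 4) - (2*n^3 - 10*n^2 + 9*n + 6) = -5*n^3 + 2*n^2 - 8*n - 10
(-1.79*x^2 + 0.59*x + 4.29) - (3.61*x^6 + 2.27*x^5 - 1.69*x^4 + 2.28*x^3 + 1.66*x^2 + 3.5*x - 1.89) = -3.61*x^6 - 2.27*x^5 + 1.69*x^4 - 2.28*x^3 - 3.45*x^2 - 2.91*x + 6.18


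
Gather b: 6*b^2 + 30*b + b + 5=6*b^2 + 31*b + 5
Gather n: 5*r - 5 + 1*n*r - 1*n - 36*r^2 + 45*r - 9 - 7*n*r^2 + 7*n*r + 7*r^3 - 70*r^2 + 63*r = n*(-7*r^2 + 8*r - 1) + 7*r^3 - 106*r^2 + 113*r - 14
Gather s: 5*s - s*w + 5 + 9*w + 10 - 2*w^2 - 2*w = s*(5 - w) - 2*w^2 + 7*w + 15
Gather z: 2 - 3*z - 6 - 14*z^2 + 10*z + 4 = -14*z^2 + 7*z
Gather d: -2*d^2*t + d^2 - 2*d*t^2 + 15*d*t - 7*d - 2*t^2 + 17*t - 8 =d^2*(1 - 2*t) + d*(-2*t^2 + 15*t - 7) - 2*t^2 + 17*t - 8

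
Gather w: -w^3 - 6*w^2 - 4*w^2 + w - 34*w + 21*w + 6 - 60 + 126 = -w^3 - 10*w^2 - 12*w + 72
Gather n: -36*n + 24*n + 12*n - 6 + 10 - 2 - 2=0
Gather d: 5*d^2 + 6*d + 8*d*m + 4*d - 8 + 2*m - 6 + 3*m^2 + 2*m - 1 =5*d^2 + d*(8*m + 10) + 3*m^2 + 4*m - 15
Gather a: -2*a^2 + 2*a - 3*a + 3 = -2*a^2 - a + 3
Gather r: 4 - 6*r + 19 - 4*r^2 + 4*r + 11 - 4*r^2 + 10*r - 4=-8*r^2 + 8*r + 30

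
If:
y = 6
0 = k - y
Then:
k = 6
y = 6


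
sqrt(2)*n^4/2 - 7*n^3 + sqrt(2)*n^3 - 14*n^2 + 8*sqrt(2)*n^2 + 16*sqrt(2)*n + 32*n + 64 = (n - 4*sqrt(2))^2*(n + sqrt(2))*(sqrt(2)*n/2 + sqrt(2))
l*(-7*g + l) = -7*g*l + l^2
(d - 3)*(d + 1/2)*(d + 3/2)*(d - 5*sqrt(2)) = d^4 - 5*sqrt(2)*d^3 - d^3 - 21*d^2/4 + 5*sqrt(2)*d^2 - 9*d/4 + 105*sqrt(2)*d/4 + 45*sqrt(2)/4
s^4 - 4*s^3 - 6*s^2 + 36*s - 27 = (s - 3)^2*(s - 1)*(s + 3)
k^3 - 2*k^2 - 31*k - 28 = (k - 7)*(k + 1)*(k + 4)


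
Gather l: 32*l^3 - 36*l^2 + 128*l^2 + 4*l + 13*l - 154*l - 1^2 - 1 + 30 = 32*l^3 + 92*l^2 - 137*l + 28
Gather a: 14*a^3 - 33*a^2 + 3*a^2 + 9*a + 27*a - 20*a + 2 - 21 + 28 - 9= 14*a^3 - 30*a^2 + 16*a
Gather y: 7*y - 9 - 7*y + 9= 0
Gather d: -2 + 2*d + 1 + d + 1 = 3*d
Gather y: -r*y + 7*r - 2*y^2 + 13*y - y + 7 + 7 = 7*r - 2*y^2 + y*(12 - r) + 14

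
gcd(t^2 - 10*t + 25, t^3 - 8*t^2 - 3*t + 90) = t - 5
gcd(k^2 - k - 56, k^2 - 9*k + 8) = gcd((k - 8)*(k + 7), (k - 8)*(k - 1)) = k - 8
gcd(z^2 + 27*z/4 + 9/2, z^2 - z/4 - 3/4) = z + 3/4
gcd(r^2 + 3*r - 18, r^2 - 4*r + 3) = r - 3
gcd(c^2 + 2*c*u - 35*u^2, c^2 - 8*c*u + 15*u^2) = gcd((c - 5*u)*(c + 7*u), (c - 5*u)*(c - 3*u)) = -c + 5*u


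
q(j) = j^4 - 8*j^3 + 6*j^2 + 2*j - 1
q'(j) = 4*j^3 - 24*j^2 + 12*j + 2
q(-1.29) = 26.35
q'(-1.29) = -62.01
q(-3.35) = 486.34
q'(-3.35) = -457.92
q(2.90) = -69.12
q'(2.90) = -67.48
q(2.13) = -26.24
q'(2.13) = -42.67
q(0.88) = 0.55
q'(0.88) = -3.30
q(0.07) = -0.83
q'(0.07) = 2.72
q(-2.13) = 119.85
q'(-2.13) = -171.10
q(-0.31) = -0.80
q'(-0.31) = -4.15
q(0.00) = -1.00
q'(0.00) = 2.00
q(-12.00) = 35399.00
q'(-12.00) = -10510.00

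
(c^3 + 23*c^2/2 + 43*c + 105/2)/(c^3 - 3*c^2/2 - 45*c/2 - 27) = (2*c^2 + 17*c + 35)/(2*c^2 - 9*c - 18)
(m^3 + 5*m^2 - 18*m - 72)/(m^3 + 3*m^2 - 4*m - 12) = (m^2 + 2*m - 24)/(m^2 - 4)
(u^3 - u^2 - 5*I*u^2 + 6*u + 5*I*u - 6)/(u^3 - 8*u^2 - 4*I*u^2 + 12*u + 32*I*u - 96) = (u^2 + u*(-1 + I) - I)/(u^2 + 2*u*(-4 + I) - 16*I)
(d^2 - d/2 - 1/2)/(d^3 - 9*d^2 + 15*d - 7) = (d + 1/2)/(d^2 - 8*d + 7)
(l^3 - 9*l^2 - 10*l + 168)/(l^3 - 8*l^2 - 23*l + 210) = (l + 4)/(l + 5)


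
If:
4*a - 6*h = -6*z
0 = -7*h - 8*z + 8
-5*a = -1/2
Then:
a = 1/10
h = 128/225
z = 113/225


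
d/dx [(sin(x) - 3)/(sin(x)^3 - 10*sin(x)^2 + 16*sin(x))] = (-2*sin(x)^3 + 19*sin(x)^2 - 60*sin(x) + 48)*cos(x)/((sin(x) - 8)^2*(sin(x) - 2)^2*sin(x)^2)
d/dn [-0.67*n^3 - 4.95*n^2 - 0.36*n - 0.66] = -2.01*n^2 - 9.9*n - 0.36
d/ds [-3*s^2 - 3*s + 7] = -6*s - 3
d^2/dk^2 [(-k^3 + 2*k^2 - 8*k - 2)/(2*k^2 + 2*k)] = (-11*k^3 - 6*k^2 - 6*k - 2)/(k^3*(k^3 + 3*k^2 + 3*k + 1))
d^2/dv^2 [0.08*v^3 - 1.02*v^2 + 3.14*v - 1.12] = 0.48*v - 2.04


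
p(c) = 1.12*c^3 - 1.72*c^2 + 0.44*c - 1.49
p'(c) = 3.36*c^2 - 3.44*c + 0.44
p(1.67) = -0.34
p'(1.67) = 4.07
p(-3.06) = -51.03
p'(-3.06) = 42.43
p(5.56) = 140.29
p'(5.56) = 85.18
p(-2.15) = -21.52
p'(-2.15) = 23.37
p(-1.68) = -12.39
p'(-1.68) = 15.70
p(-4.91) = -177.69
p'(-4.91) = 98.33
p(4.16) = 51.21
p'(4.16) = 44.28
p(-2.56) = -32.68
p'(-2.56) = 31.27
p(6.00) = 181.15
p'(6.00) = 100.76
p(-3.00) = -48.53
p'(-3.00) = 41.00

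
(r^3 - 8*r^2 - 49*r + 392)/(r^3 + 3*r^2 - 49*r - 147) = (r - 8)/(r + 3)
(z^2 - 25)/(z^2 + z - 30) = (z + 5)/(z + 6)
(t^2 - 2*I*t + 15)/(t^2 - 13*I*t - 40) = (t + 3*I)/(t - 8*I)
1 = 1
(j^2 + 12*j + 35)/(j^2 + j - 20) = (j + 7)/(j - 4)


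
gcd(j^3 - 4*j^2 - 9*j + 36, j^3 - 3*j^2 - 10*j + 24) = j^2 - j - 12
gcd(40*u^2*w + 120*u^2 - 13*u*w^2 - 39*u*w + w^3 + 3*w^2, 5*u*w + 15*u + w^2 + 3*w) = w + 3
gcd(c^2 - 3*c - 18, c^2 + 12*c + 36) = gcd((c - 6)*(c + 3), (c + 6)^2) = 1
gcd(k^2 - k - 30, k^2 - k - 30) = k^2 - k - 30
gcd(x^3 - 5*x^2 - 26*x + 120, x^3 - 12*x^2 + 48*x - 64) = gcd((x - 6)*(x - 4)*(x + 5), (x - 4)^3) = x - 4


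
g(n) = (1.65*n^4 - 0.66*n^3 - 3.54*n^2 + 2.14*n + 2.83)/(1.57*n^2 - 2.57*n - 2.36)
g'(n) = (2.57 - 3.14*n)*(1.65*n^4 - 0.66*n^3 - 3.54*n^2 + 2.14*n + 2.83)/(1.57*n^2 - 2.57*n - 2.36)^2 + (6.6*n^3 - 1.98*n^2 - 7.08*n + 2.14)/(1.57*n^2 - 2.57*n - 2.36)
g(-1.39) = 0.22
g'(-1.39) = -1.89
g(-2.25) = 2.63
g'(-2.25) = -3.68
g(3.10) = 22.72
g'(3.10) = -1.05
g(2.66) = 28.06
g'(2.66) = -35.93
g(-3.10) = 6.49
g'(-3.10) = -5.40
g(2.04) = -14.44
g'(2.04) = -85.00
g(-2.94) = 5.65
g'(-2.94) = -5.07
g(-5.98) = 30.58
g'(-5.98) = -11.35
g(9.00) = 99.13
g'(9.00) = 20.09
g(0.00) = -1.20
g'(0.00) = 0.40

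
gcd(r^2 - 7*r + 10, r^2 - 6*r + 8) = r - 2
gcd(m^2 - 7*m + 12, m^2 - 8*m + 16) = m - 4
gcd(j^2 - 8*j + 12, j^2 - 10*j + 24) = j - 6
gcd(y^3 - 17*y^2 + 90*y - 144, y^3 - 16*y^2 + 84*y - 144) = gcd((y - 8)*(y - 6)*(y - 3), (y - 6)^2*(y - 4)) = y - 6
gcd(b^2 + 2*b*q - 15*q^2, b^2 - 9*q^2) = -b + 3*q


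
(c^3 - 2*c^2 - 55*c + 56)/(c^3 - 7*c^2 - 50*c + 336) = (c - 1)/(c - 6)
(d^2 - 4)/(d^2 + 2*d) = (d - 2)/d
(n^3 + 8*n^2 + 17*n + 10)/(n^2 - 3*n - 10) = (n^2 + 6*n + 5)/(n - 5)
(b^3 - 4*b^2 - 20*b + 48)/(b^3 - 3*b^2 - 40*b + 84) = (b^2 - 2*b - 24)/(b^2 - b - 42)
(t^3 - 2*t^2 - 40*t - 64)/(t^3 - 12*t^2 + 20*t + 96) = (t + 4)/(t - 6)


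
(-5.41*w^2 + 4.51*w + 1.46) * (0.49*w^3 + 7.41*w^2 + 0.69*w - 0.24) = -2.6509*w^5 - 37.8782*w^4 + 30.4016*w^3 + 15.2289*w^2 - 0.075*w - 0.3504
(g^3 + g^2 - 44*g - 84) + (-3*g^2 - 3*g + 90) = g^3 - 2*g^2 - 47*g + 6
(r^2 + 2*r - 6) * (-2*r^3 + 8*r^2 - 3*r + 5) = -2*r^5 + 4*r^4 + 25*r^3 - 49*r^2 + 28*r - 30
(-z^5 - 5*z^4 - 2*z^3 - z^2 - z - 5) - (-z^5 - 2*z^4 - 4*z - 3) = -3*z^4 - 2*z^3 - z^2 + 3*z - 2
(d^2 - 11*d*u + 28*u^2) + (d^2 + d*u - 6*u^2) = 2*d^2 - 10*d*u + 22*u^2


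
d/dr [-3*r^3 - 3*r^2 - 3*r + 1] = -9*r^2 - 6*r - 3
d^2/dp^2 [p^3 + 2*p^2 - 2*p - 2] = 6*p + 4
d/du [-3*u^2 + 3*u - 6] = 3 - 6*u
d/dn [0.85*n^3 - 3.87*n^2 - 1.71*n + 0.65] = 2.55*n^2 - 7.74*n - 1.71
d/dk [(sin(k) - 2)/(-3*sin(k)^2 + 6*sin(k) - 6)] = (sin(k)^2 - 4*sin(k) + 2)*cos(k)/(3*(sin(k)^2 - 2*sin(k) + 2)^2)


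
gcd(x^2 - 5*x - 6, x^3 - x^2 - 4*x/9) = 1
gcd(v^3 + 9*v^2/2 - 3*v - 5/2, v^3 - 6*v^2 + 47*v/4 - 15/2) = 1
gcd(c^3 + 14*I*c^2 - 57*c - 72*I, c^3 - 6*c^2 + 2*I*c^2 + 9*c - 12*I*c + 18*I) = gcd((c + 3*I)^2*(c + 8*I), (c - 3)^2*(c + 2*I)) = 1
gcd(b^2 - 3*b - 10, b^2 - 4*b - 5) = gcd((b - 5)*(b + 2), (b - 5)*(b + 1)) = b - 5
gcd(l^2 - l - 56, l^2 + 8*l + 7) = l + 7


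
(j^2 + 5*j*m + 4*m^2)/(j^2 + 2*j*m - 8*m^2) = (j + m)/(j - 2*m)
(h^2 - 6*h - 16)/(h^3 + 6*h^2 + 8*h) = (h - 8)/(h*(h + 4))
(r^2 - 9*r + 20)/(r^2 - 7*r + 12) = (r - 5)/(r - 3)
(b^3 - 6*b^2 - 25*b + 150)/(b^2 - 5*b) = b - 1 - 30/b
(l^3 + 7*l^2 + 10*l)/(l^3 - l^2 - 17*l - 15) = l*(l^2 + 7*l + 10)/(l^3 - l^2 - 17*l - 15)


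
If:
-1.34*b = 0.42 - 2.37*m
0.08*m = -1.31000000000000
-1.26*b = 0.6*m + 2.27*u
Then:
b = -29.28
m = -16.38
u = 20.58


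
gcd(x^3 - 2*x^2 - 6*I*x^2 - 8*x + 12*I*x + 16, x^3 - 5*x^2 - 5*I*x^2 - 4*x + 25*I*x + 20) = x - 4*I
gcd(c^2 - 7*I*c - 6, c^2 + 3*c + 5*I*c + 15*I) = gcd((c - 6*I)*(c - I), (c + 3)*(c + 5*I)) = 1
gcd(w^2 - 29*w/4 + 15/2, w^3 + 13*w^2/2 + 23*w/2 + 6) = 1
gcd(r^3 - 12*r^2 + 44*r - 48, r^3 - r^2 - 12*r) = r - 4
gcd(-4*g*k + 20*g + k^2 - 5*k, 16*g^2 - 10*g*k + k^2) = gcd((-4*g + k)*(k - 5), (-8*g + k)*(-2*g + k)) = 1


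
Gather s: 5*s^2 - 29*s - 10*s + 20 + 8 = 5*s^2 - 39*s + 28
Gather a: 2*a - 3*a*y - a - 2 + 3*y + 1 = a*(1 - 3*y) + 3*y - 1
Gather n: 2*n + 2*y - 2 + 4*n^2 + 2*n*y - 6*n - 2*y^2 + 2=4*n^2 + n*(2*y - 4) - 2*y^2 + 2*y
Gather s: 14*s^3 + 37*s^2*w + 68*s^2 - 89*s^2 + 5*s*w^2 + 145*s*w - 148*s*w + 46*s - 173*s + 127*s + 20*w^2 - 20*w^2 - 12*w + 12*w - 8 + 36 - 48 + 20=14*s^3 + s^2*(37*w - 21) + s*(5*w^2 - 3*w)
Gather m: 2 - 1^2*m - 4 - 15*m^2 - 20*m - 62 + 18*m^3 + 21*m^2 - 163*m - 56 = 18*m^3 + 6*m^2 - 184*m - 120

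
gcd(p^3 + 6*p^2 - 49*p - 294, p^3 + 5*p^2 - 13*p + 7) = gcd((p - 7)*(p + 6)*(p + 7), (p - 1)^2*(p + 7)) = p + 7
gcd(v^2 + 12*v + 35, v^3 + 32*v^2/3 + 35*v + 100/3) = v + 5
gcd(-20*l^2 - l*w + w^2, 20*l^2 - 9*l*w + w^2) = -5*l + w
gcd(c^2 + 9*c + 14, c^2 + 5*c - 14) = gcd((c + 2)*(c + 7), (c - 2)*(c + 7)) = c + 7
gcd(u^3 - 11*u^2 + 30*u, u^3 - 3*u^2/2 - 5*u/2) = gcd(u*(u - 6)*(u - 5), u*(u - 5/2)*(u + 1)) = u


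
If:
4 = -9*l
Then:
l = -4/9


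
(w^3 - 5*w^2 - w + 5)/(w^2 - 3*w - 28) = (-w^3 + 5*w^2 + w - 5)/(-w^2 + 3*w + 28)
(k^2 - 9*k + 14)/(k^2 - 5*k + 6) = (k - 7)/(k - 3)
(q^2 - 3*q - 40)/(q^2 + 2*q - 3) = (q^2 - 3*q - 40)/(q^2 + 2*q - 3)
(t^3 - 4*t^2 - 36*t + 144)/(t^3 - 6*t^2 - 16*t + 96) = (t + 6)/(t + 4)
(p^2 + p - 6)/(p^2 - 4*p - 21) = (p - 2)/(p - 7)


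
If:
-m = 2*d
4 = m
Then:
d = -2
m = 4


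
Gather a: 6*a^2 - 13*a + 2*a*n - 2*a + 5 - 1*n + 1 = 6*a^2 + a*(2*n - 15) - n + 6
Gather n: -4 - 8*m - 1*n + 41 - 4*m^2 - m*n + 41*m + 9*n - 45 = -4*m^2 + 33*m + n*(8 - m) - 8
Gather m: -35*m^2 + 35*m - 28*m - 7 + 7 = -35*m^2 + 7*m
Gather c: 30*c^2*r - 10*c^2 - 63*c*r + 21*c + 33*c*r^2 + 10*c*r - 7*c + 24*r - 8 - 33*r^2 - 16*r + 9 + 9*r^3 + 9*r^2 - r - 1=c^2*(30*r - 10) + c*(33*r^2 - 53*r + 14) + 9*r^3 - 24*r^2 + 7*r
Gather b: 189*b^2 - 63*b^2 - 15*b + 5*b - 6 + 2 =126*b^2 - 10*b - 4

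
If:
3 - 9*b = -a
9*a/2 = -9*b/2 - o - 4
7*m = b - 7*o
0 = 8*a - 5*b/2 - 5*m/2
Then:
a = -3705/1214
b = -7/1214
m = -11849/1214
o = 5924/607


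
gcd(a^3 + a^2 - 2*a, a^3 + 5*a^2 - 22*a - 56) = a + 2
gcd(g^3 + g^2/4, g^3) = g^2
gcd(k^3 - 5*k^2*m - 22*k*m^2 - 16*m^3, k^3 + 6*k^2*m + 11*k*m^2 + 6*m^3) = k^2 + 3*k*m + 2*m^2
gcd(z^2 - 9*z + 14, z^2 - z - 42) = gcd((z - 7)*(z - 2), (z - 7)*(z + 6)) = z - 7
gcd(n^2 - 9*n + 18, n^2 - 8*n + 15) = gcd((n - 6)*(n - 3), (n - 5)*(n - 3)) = n - 3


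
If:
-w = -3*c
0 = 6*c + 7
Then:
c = -7/6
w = -7/2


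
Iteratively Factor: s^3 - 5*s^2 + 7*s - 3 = (s - 1)*(s^2 - 4*s + 3) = (s - 1)^2*(s - 3)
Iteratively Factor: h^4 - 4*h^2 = (h - 2)*(h^3 + 2*h^2) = h*(h - 2)*(h^2 + 2*h) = h*(h - 2)*(h + 2)*(h)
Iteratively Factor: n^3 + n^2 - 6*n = (n - 2)*(n^2 + 3*n) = n*(n - 2)*(n + 3)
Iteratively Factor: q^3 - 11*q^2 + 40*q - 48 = (q - 4)*(q^2 - 7*q + 12) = (q - 4)^2*(q - 3)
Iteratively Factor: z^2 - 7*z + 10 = (z - 5)*(z - 2)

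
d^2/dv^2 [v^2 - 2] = 2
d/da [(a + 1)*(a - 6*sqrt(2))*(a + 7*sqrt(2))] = 3*a^2 + 2*a + 2*sqrt(2)*a - 84 + sqrt(2)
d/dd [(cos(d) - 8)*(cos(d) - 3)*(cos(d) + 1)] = (-3*cos(d)^2 + 20*cos(d) - 13)*sin(d)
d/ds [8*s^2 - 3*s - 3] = 16*s - 3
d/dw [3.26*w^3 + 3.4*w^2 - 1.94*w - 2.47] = 9.78*w^2 + 6.8*w - 1.94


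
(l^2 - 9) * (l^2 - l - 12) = l^4 - l^3 - 21*l^2 + 9*l + 108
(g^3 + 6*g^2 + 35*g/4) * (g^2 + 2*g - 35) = g^5 + 8*g^4 - 57*g^3/4 - 385*g^2/2 - 1225*g/4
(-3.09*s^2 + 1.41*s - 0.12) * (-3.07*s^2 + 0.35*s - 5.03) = 9.4863*s^4 - 5.4102*s^3 + 16.4046*s^2 - 7.1343*s + 0.6036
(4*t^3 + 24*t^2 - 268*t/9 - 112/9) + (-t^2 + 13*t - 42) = 4*t^3 + 23*t^2 - 151*t/9 - 490/9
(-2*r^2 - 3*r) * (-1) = 2*r^2 + 3*r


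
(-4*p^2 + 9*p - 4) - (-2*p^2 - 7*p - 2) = -2*p^2 + 16*p - 2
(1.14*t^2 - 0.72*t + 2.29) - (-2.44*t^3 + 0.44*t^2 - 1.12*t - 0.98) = 2.44*t^3 + 0.7*t^2 + 0.4*t + 3.27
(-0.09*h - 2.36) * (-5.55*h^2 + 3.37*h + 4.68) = 0.4995*h^3 + 12.7947*h^2 - 8.3744*h - 11.0448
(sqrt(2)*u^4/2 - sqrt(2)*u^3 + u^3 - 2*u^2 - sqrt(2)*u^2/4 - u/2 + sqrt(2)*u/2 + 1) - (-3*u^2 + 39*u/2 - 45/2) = sqrt(2)*u^4/2 - sqrt(2)*u^3 + u^3 - sqrt(2)*u^2/4 + u^2 - 20*u + sqrt(2)*u/2 + 47/2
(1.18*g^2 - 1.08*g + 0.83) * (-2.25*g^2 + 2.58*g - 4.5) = -2.655*g^4 + 5.4744*g^3 - 9.9639*g^2 + 7.0014*g - 3.735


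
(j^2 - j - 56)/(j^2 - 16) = (j^2 - j - 56)/(j^2 - 16)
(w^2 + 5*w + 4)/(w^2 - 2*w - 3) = (w + 4)/(w - 3)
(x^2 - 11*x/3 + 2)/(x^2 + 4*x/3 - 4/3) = (x - 3)/(x + 2)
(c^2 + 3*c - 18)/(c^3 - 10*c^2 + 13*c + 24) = (c + 6)/(c^2 - 7*c - 8)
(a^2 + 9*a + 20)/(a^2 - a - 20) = (a + 5)/(a - 5)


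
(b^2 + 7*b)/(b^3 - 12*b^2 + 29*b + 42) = b*(b + 7)/(b^3 - 12*b^2 + 29*b + 42)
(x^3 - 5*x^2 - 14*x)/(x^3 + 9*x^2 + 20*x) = (x^2 - 5*x - 14)/(x^2 + 9*x + 20)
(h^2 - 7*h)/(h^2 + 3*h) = (h - 7)/(h + 3)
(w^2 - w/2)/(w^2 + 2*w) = (w - 1/2)/(w + 2)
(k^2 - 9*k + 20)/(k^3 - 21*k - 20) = (k - 4)/(k^2 + 5*k + 4)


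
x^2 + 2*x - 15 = (x - 3)*(x + 5)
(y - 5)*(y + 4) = y^2 - y - 20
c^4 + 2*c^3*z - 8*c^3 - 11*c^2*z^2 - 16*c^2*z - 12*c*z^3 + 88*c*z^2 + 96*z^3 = (c - 8)*(c - 3*z)*(c + z)*(c + 4*z)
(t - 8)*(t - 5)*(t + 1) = t^3 - 12*t^2 + 27*t + 40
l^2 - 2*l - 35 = (l - 7)*(l + 5)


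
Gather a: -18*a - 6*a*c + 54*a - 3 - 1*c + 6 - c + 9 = a*(36 - 6*c) - 2*c + 12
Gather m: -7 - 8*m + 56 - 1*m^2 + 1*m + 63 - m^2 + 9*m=-2*m^2 + 2*m + 112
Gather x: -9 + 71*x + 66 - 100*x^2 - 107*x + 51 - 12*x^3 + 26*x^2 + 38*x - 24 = -12*x^3 - 74*x^2 + 2*x + 84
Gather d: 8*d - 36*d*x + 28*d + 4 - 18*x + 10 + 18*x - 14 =d*(36 - 36*x)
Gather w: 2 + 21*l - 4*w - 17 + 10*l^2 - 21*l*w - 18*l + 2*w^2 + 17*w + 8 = 10*l^2 + 3*l + 2*w^2 + w*(13 - 21*l) - 7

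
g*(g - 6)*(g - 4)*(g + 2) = g^4 - 8*g^3 + 4*g^2 + 48*g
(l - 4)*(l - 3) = l^2 - 7*l + 12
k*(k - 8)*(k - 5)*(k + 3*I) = k^4 - 13*k^3 + 3*I*k^3 + 40*k^2 - 39*I*k^2 + 120*I*k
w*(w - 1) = w^2 - w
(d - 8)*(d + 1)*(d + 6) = d^3 - d^2 - 50*d - 48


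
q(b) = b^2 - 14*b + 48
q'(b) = 2*b - 14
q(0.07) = 47.02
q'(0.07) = -13.86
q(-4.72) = 136.36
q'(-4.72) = -23.44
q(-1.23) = 66.73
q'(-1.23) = -16.46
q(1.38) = 30.58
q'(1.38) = -11.24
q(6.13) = -0.24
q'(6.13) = -1.74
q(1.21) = 32.52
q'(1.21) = -11.58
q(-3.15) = 102.02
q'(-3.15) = -20.30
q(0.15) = 45.92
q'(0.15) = -13.70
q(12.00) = 24.00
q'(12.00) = 10.00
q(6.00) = 0.00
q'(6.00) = -2.00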